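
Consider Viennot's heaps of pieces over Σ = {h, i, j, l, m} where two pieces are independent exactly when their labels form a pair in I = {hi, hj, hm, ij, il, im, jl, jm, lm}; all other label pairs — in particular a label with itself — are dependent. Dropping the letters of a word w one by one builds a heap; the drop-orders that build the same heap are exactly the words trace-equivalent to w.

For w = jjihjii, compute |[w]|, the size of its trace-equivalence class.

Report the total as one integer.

piece 0:j — minimal
piece 1:j rests on {0:j}
piece 2:i — minimal
piece 3:h — minimal
piece 4:j rests on {1:j}
piece 5:i rests on {2:i}
piece 6:i rests on {5:i}
minimal pieces: {0:j, 2:i, 3:h}
ways to finish when only these pieces remain (= sum over removing one remaining piece with nothing left below it):
  1 left: {3}→1  {4}→1  {6}→1
  2 left: {1,4}→1  {3,4}→2  {3,6}→2  {4,6}→2  {5,6}→1
  3 left: {0,1,4}→1  {1,3,4}→3  {1,4,6}→3  {2,5,6}→1  {3,4,6}→6  {3,5,6}→3  {4,5,6}→3
  4 left: {0,1,3,4}→4  {0,1,4,6}→4  {1,3,4,6}→12  {1,4,5,6}→6  {2,3,5,6}→4  {2,4,5,6}→4  {3,4,5,6}→12
  5 left: {0,1,3,4,6}→20  {0,1,4,5,6}→10  {1,2,4,5,6}→10  {1,3,4,5,6}→30  {2,3,4,5,6}→20
  placing 0:j first → 60 extensions
  placing 2:i first → 60 extensions
  placing 3:h first → 20 extensions
total linear extensions = 140

140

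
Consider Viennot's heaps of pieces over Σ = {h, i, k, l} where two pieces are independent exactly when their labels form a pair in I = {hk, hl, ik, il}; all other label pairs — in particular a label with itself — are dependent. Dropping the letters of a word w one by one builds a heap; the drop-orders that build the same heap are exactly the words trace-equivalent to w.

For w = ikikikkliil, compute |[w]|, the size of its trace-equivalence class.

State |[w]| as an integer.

462

drop 0:i onto floor
drop 1:k onto floor
drop 2:i onto {0:i}
drop 3:k onto {1:k}
drop 4:i onto {2:i}
drop 5:k onto {3:k}
drop 6:k onto {5:k}
drop 7:l onto {6:k}
drop 8:i onto {4:i}
drop 9:i onto {8:i}
drop 10:l onto {7:l}
ground layer = {0:i, 1:k}
drop-orders for the pieces not yet dropped (sum over which currently-grounded one goes next):
  1 to go: {9} 1  {10} 1
  2 to go: {7,10} 1  {8,9} 1  {9,10} 2
  3 to go: {4,8,9} 1  {6,7,10} 1  {7,9,10} 3  {8,9,10} 3
  4 to go: {2,4,8,9} 1  {4,8,9,10} 4  {5,6,7,10} 1  {6,7,9,10} 4  {7,8,9,10} 6
  5 to go: {0,2,4,8,9} 1  {2,4,8,9,10} 5  {3,5,6,7,10} 1  {4,7,8,9,10} 10  {5,6,7,9,10} 5  {6,7,8,9,10} 10
  6 to go: {0,2,4,8,9,10} 6  {1,3,5,6,7,10} 1  {2,4,7,8,9,10} 15  {3,5,6,7,9,10} 6  {4,6,7,8,9,10} 20  {5,6,7,8,9,10} 15
  7 to go: {0,2,4,7,8,9,10} 21  {1,3,5,6,7,9,10} 7  {2,4,6,7,8,9,10} 35  {3,5,6,7,8,9,10} 21  {4,5,6,7,8,9,10} 35
  8 to go: {0,2,4,6,7,8,9,10} 56  {1,3,5,6,7,8,9,10} 28  {2,4,5,6,7,8,9,10} 70  {3,4,5,6,7,8,9,10} 56
  9 to go: {0,2,4,5,6,7,8,9,10} 126  {1,3,4,5,6,7,8,9,10} 84  {2,3,4,5,6,7,8,9,10} 126
  if 0:i drops first: 210 orders
  if 1:k drops first: 252 orders
heap linearizations: 462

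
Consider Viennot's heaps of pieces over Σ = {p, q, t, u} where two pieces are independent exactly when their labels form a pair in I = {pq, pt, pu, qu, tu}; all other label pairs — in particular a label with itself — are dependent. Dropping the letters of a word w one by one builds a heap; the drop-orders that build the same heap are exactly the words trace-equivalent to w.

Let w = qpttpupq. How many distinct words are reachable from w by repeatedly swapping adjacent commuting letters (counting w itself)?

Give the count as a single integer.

280

#0=q has no predecessor
#1=p has no predecessor
#2=t depends on [0:q]
#3=t depends on [2:t]
#4=p depends on [1:p]
#5=u has no predecessor
#6=p depends on [4:p]
#7=q depends on [3:t]
sources: [0:q, 1:p, 5:u]
N(rest) = Σ N(rest − s) over sources s of rest; N(one piece) = 1:
  size 1 → [5]=1  [6]=1  [7]=1
  size 2 → [3,7]=1  [4,6]=1  [5,6]=2  [5,7]=2  [6,7]=2
  size 3 → [1,4,6]=1  [2,3,7]=1  [3,5,7]=3  [3,6,7]=3  [4,5,6]=3  [4,6,7]=3  [5,6,7]=6
  size 4 → [0,2,3,7]=1  [1,4,5,6]=4  [1,4,6,7]=4  [2,3,5,7]=4  [2,3,6,7]=4  [3,4,6,7]=6  [3,5,6,7]=12  [4,5,6,7]=12
  size 5 → [0,2,3,5,7]=5  [0,2,3,6,7]=5  [1,3,4,6,7]=10  [1,4,5,6,7]=20  [2,3,4,6,7]=10  [2,3,5,6,7]=20  [3,4,5,6,7]=30
  size 6 → [0,2,3,4,6,7]=15  [0,2,3,5,6,7]=30  [1,2,3,4,6,7]=20  [1,3,4,5,6,7]=60  [2,3,4,5,6,7]=60
  first=0(q) contributes 140
  first=1(p) contributes 105
  first=5(u) contributes 35
|[w]| = 280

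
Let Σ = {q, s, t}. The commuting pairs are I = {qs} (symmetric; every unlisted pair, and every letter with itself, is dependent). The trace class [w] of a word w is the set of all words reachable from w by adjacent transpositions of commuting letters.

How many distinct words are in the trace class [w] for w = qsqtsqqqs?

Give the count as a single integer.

#0=q has no predecessor
#1=s has no predecessor
#2=q depends on [0:q]
#3=t depends on [1:s, 2:q]
#4=s depends on [3:t]
#5=q depends on [3:t]
#6=q depends on [5:q]
#7=q depends on [6:q]
#8=s depends on [4:s]
sources: [0:q, 1:s]
N(rest) = Σ N(rest − s) over sources s of rest; N(one piece) = 1:
  size 1 → [7]=1  [8]=1
  size 2 → [4,8]=1  [6,7]=1  [7,8]=2
  size 3 → [4,7,8]=3  [5,6,7]=1  [6,7,8]=3
  size 4 → [4,6,7,8]=6  [5,6,7,8]=4
  size 5 → [4,5,6,7,8]=10
  size 6 → [3,4,5,6,7,8]=10
  size 7 → [1,3,4,5,6,7,8]=10  [2,3,4,5,6,7,8]=10
  first=0(q) contributes 20
  first=1(s) contributes 10
|[w]| = 30

30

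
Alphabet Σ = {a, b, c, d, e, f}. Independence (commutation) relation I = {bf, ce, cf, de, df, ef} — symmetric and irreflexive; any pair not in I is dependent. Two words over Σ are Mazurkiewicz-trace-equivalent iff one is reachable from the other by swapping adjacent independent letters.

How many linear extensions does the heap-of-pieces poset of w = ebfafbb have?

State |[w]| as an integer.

0(e) covers ∅
1(b) covers 0:e
2(f) covers ∅
3(a) covers 1:b, 2:f
4(f) covers 3:a
5(b) covers 3:a
6(b) covers 5:b
floor of heap: 0:e, 2:f
completions by unplaced set U, small U first (add the entries for U minus each lowest piece of U):
  |U|=1: {4}:1  {6}:1
  |U|=2: {4,6}:2  {5,6}:1
  |U|=3: {4,5,6}:3
  |U|=4: {3,4,5,6}:3
  |U|=5: {1,3,4,5,6}:3  {2,3,4,5,6}:3
  start at 0(e): 6
  start at 2(f): 3
sum over floor = 9

9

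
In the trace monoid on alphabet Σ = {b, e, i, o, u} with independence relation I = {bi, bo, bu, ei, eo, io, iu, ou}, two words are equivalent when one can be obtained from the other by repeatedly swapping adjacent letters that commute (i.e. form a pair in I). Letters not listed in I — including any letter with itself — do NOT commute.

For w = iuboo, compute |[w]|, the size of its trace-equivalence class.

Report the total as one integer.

60

piece 0:i — minimal
piece 1:u — minimal
piece 2:b — minimal
piece 3:o — minimal
piece 4:o rests on {3:o}
minimal pieces: {0:i, 1:u, 2:b, 3:o}
ways to finish when only these pieces remain (= sum over removing one remaining piece with nothing left below it):
  1 left: {0}→1  {1}→1  {2}→1  {4}→1
  2 left: {0,1}→2  {0,2}→2  {0,4}→2  {1,2}→2  {1,4}→2  {2,4}→2  {3,4}→1
  3 left: {0,1,2}→6  {0,1,4}→6  {0,2,4}→6  {0,3,4}→3  {1,2,4}→6  {1,3,4}→3  {2,3,4}→3
  placing 0:i first → 12 extensions
  placing 1:u first → 12 extensions
  placing 2:b first → 12 extensions
  placing 3:o first → 24 extensions
total linear extensions = 60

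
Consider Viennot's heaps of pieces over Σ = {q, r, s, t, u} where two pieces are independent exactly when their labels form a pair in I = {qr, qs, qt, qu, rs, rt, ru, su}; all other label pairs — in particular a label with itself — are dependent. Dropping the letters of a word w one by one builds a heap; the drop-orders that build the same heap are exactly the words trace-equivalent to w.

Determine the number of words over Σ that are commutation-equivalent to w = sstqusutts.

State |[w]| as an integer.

drop 0:s onto floor
drop 1:s onto {0:s}
drop 2:t onto {1:s}
drop 3:q onto floor
drop 4:u onto {2:t}
drop 5:s onto {2:t}
drop 6:u onto {4:u}
drop 7:t onto {5:s, 6:u}
drop 8:t onto {7:t}
drop 9:s onto {8:t}
ground layer = {0:s, 3:q}
drop-orders for the pieces not yet dropped (sum over which currently-grounded one goes next):
  1 to go: {3} 1  {9} 1
  2 to go: {3,9} 2  {8,9} 1
  3 to go: {3,8,9} 3  {7,8,9} 1
  4 to go: {3,7,8,9} 4  {5,7,8,9} 1  {6,7,8,9} 1
  5 to go: {3,5,7,8,9} 5  {3,6,7,8,9} 5  {4,6,7,8,9} 1  {5,6,7,8,9} 2
  6 to go: {3,4,6,7,8,9} 6  {3,5,6,7,8,9} 12  {4,5,6,7,8,9} 3
  7 to go: {2,4,5,6,7,8,9} 3  {3,4,5,6,7,8,9} 21
  8 to go: {1,2,4,5,6,7,8,9} 3  {2,3,4,5,6,7,8,9} 24
  if 0:s drops first: 27 orders
  if 3:q drops first: 3 orders
heap linearizations: 30

30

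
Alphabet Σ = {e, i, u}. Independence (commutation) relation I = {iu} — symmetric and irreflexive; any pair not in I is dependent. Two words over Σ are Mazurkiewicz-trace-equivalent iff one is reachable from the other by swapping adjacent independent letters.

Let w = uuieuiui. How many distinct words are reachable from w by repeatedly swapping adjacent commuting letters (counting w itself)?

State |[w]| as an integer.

#0=u has no predecessor
#1=u depends on [0:u]
#2=i has no predecessor
#3=e depends on [1:u, 2:i]
#4=u depends on [3:e]
#5=i depends on [3:e]
#6=u depends on [4:u]
#7=i depends on [5:i]
sources: [0:u, 2:i]
N(rest) = Σ N(rest − s) over sources s of rest; N(one piece) = 1:
  size 1 → [6]=1  [7]=1
  size 2 → [4,6]=1  [5,7]=1  [6,7]=2
  size 3 → [4,6,7]=3  [5,6,7]=3
  size 4 → [4,5,6,7]=6
  size 5 → [3,4,5,6,7]=6
  size 6 → [1,3,4,5,6,7]=6  [2,3,4,5,6,7]=6
  first=0(u) contributes 12
  first=2(i) contributes 6
|[w]| = 18

18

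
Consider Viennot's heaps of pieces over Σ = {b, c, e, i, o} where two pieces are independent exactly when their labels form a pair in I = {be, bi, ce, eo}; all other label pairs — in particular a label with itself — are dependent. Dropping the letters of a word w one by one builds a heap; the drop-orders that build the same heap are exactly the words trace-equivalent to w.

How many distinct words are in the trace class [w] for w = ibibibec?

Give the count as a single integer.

55

0(i) covers ∅
1(b) covers ∅
2(i) covers 0:i
3(b) covers 1:b
4(i) covers 2:i
5(b) covers 3:b
6(e) covers 4:i
7(c) covers 4:i, 5:b
floor of heap: 0:i, 1:b
completions by unplaced set U, small U first (add the entries for U minus each lowest piece of U):
  |U|=1: {6}:1  {7}:1
  |U|=2: {5,7}:1  {6,7}:2
  |U|=3: {3,5,7}:1  {4,6,7}:2  {5,6,7}:3
  |U|=4: {1,3,5,7}:1  {2,4,6,7}:2  {3,5,6,7}:4  {4,5,6,7}:5
  |U|=5: {0,2,4,6,7}:2  {1,3,5,6,7}:5  {2,4,5,6,7}:7  {3,4,5,6,7}:9
  |U|=6: {0,2,4,5,6,7}:9  {1,3,4,5,6,7}:14  {2,3,4,5,6,7}:16
  start at 0(i): 30
  start at 1(b): 25
sum over floor = 55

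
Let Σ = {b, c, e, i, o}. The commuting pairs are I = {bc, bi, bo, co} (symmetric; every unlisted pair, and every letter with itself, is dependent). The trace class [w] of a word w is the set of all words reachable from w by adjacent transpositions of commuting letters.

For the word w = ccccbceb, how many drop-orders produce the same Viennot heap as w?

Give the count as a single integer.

6

0(c) covers ∅
1(c) covers 0:c
2(c) covers 1:c
3(c) covers 2:c
4(b) covers ∅
5(c) covers 3:c
6(e) covers 4:b, 5:c
7(b) covers 6:e
floor of heap: 0:c, 4:b
completions by unplaced set U, small U first (add the entries for U minus each lowest piece of U):
  |U|=1: {7}:1
  |U|=2: {6,7}:1
  |U|=3: {4,6,7}:1  {5,6,7}:1
  |U|=4: {3,5,6,7}:1  {4,5,6,7}:2
  |U|=5: {2,3,5,6,7}:1  {3,4,5,6,7}:3
  |U|=6: {1,2,3,5,6,7}:1  {2,3,4,5,6,7}:4
  start at 0(c): 5
  start at 4(b): 1
sum over floor = 6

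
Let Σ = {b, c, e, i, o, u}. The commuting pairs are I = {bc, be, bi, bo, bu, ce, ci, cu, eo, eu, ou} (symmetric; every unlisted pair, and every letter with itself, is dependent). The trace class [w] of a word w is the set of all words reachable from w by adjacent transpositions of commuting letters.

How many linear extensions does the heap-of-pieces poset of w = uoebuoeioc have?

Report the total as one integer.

900

#0=u has no predecessor
#1=o has no predecessor
#2=e has no predecessor
#3=b has no predecessor
#4=u depends on [0:u]
#5=o depends on [1:o]
#6=e depends on [2:e]
#7=i depends on [4:u, 5:o, 6:e]
#8=o depends on [7:i]
#9=c depends on [8:o]
sources: [0:u, 1:o, 2:e, 3:b]
N(rest) = Σ N(rest − s) over sources s of rest; N(one piece) = 1:
  size 1 → [3]=1  [9]=1
  size 2 → [3,9]=2  [8,9]=1
  size 3 → [3,8,9]=3  [7,8,9]=1
  size 4 → [3,7,8,9]=4  [4,7,8,9]=1  [5,7,8,9]=1  [6,7,8,9]=1
  size 5 → [0,4,7,8,9]=1  [1,5,7,8,9]=1  [2,6,7,8,9]=1  [3,4,7,8,9]=5  [3,5,7,8,9]=5  [3,6,7,8,9]=5  [4,5,7,8,9]=2  [4,6,7,8,9]=2  [5,6,7,8,9]=2
  size 6 → [0,3,4,7,8,9]=6  [0,4,5,7,8,9]=3  [0,4,6,7,8,9]=3  [1,3,5,7,8,9]=6  [1,4,5,7,8,9]=3  [1,5,6,7,8,9]=3  [2,3,6,7,8,9]=6  [2,4,6,7,8,9]=3  [2,5,6,7,8,9]=3  [3,4,5,7,8,9]=12  [3,4,6,7,8,9]=12  [3,5,6,7,8,9]=12  [4,5,6,7,8,9]=6
  size 7 → [0,1,4,5,7,8,9]=6  [0,2,4,6,7,8,9]=6  [0,3,4,5,7,8,9]=21  [0,3,4,6,7,8,9]=21  [0,4,5,6,7,8,9]=12  [1,2,5,6,7,8,9]=6  [1,3,4,5,7,8,9]=21  [1,3,5,6,7,8,9]=21  [1,4,5,6,7,8,9]=12  [2,3,4,6,7,8,9]=21  [2,3,5,6,7,8,9]=21  [2,4,5,6,7,8,9]=12  [3,4,5,6,7,8,9]=42
  size 8 → [0,1,3,4,5,7,8,9]=48  [0,1,4,5,6,7,8,9]=30  [0,2,3,4,6,7,8,9]=48  [0,2,4,5,6,7,8,9]=30  [0,3,4,5,6,7,8,9]=96  [1,2,3,5,6,7,8,9]=48  [1,2,4,5,6,7,8,9]=30  [1,3,4,5,6,7,8,9]=96  [2,3,4,5,6,7,8,9]=96
  first=0(u) contributes 270
  first=1(o) contributes 270
  first=2(e) contributes 270
  first=3(b) contributes 90
|[w]| = 900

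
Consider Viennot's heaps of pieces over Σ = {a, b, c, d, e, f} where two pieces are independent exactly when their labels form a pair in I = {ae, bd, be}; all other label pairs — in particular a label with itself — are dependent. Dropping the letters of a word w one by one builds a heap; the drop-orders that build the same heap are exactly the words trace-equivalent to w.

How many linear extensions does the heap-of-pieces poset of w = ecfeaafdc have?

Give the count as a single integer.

piece 0:e — minimal
piece 1:c rests on {0:e}
piece 2:f rests on {1:c}
piece 3:e rests on {2:f}
piece 4:a rests on {2:f}
piece 5:a rests on {4:a}
piece 6:f rests on {3:e, 5:a}
piece 7:d rests on {6:f}
piece 8:c rests on {7:d}
minimal pieces: {0:e}
ways to finish when only these pieces remain (= sum over removing one remaining piece with nothing left below it):
  1 left: {8}→1
  2 left: {7,8}→1
  3 left: {6,7,8}→1
  4 left: {3,6,7,8}→1  {5,6,7,8}→1
  5 left: {3,5,6,7,8}→2  {4,5,6,7,8}→1
  6 left: {3,4,5,6,7,8}→3
  7 left: {2,3,4,5,6,7,8}→3
  placing 0:e first → 3 extensions

3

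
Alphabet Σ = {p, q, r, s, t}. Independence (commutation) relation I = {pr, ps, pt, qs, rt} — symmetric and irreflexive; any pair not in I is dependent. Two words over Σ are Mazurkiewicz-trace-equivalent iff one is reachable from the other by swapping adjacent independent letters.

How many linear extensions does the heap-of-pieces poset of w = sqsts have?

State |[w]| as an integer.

0(s) covers ∅
1(q) covers ∅
2(s) covers 0:s
3(t) covers 1:q, 2:s
4(s) covers 3:t
floor of heap: 0:s, 1:q
completions by unplaced set U, small U first (add the entries for U minus each lowest piece of U):
  |U|=1: {4}:1
  |U|=2: {3,4}:1
  |U|=3: {1,3,4}:1  {2,3,4}:1
  start at 0(s): 2
  start at 1(q): 1
sum over floor = 3

3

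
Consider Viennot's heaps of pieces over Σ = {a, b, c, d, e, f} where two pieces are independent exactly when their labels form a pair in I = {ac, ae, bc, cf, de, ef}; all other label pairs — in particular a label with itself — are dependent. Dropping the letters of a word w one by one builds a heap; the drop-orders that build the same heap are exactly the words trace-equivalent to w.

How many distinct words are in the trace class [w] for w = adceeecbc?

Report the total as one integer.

drop 0:a onto floor
drop 1:d onto {0:a}
drop 2:c onto {1:d}
drop 3:e onto {2:c}
drop 4:e onto {3:e}
drop 5:e onto {4:e}
drop 6:c onto {5:e}
drop 7:b onto {5:e}
drop 8:c onto {6:c}
ground layer = {0:a}
drop-orders for the pieces not yet dropped (sum over which currently-grounded one goes next):
  1 to go: {7} 1  {8} 1
  2 to go: {6,8} 1  {7,8} 2
  3 to go: {6,7,8} 3
  4 to go: {5,6,7,8} 3
  5 to go: {4,5,6,7,8} 3
  6 to go: {3,4,5,6,7,8} 3
  7 to go: {2,3,4,5,6,7,8} 3
  if 0:a drops first: 3 orders

3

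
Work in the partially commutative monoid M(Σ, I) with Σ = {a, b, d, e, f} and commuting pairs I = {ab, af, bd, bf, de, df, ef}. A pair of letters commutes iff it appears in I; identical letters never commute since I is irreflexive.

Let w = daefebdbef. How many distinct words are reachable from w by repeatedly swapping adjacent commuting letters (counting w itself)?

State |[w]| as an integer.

270

#0=d has no predecessor
#1=a depends on [0:d]
#2=e depends on [1:a]
#3=f has no predecessor
#4=e depends on [2:e]
#5=b depends on [4:e]
#6=d depends on [1:a]
#7=b depends on [5:b]
#8=e depends on [7:b]
#9=f depends on [3:f]
sources: [0:d, 3:f]
N(rest) = Σ N(rest − s) over sources s of rest; N(one piece) = 1:
  size 1 → [6]=1  [8]=1  [9]=1
  size 2 → [3,9]=1  [6,8]=2  [6,9]=2  [7,8]=1  [8,9]=2
  size 3 → [3,6,9]=3  [3,8,9]=3  [5,7,8]=1  [6,7,8]=3  [6,8,9]=6  [7,8,9]=3
  size 4 → [3,6,8,9]=12  [3,7,8,9]=6  [4,5,7,8]=1  [5,6,7,8]=4  [5,7,8,9]=4  [6,7,8,9]=12
  size 5 → [2,4,5,7,8]=1  [3,5,7,8,9]=10  [3,6,7,8,9]=30  [4,5,6,7,8]=5  [4,5,7,8,9]=5  [5,6,7,8,9]=20
  size 6 → [2,4,5,6,7,8]=6  [2,4,5,7,8,9]=6  [3,4,5,7,8,9]=15  [3,5,6,7,8,9]=60  [4,5,6,7,8,9]=30
  size 7 → [1,2,4,5,6,7,8]=6  [2,3,4,5,7,8,9]=21  [2,4,5,6,7,8,9]=42  [3,4,5,6,7,8,9]=105
  size 8 → [0,1,2,4,5,6,7,8]=6  [1,2,4,5,6,7,8,9]=48  [2,3,4,5,6,7,8,9]=168
  first=0(d) contributes 216
  first=3(f) contributes 54
|[w]| = 270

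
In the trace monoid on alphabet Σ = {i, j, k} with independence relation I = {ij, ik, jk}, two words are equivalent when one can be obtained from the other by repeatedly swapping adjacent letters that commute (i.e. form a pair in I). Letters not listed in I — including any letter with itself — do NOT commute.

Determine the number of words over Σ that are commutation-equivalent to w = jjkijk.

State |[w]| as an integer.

#0=j has no predecessor
#1=j depends on [0:j]
#2=k has no predecessor
#3=i has no predecessor
#4=j depends on [1:j]
#5=k depends on [2:k]
sources: [0:j, 2:k, 3:i]
N(rest) = Σ N(rest − s) over sources s of rest; N(one piece) = 1:
  size 1 → [3]=1  [4]=1  [5]=1
  size 2 → [1,4]=1  [2,5]=1  [3,4]=2  [3,5]=2  [4,5]=2
  size 3 → [0,1,4]=1  [1,3,4]=3  [1,4,5]=3  [2,3,5]=3  [2,4,5]=3  [3,4,5]=6
  size 4 → [0,1,3,4]=4  [0,1,4,5]=4  [1,2,4,5]=6  [1,3,4,5]=12  [2,3,4,5]=12
  first=0(j) contributes 30
  first=2(k) contributes 20
  first=3(i) contributes 10
|[w]| = 60

60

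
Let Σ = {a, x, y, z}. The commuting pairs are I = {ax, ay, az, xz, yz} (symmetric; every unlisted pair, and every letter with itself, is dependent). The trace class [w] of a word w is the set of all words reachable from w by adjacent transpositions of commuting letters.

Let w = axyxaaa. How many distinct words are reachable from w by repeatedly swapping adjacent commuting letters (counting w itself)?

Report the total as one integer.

35

#0=a has no predecessor
#1=x has no predecessor
#2=y depends on [1:x]
#3=x depends on [2:y]
#4=a depends on [0:a]
#5=a depends on [4:a]
#6=a depends on [5:a]
sources: [0:a, 1:x]
N(rest) = Σ N(rest − s) over sources s of rest; N(one piece) = 1:
  size 1 → [3]=1  [6]=1
  size 2 → [2,3]=1  [3,6]=2  [5,6]=1
  size 3 → [1,2,3]=1  [2,3,6]=3  [3,5,6]=3  [4,5,6]=1
  size 4 → [0,4,5,6]=1  [1,2,3,6]=4  [2,3,5,6]=6  [3,4,5,6]=4
  size 5 → [0,3,4,5,6]=5  [1,2,3,5,6]=10  [2,3,4,5,6]=10
  first=0(a) contributes 20
  first=1(x) contributes 15
|[w]| = 35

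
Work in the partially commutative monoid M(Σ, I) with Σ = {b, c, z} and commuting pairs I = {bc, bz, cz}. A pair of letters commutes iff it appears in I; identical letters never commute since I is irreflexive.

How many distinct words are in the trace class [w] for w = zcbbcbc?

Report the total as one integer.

140

0(z) covers ∅
1(c) covers ∅
2(b) covers ∅
3(b) covers 2:b
4(c) covers 1:c
5(b) covers 3:b
6(c) covers 4:c
floor of heap: 0:z, 1:c, 2:b
completions by unplaced set U, small U first (add the entries for U minus each lowest piece of U):
  |U|=1: {0}:1  {5}:1  {6}:1
  |U|=2: {0,5}:2  {0,6}:2  {3,5}:1  {4,6}:1  {5,6}:2
  |U|=3: {0,3,5}:3  {0,4,6}:3  {0,5,6}:6  {1,4,6}:1  {2,3,5}:1  {3,5,6}:3  {4,5,6}:3
  |U|=4: {0,1,4,6}:4  {0,2,3,5}:4  {0,3,5,6}:12  {0,4,5,6}:12  {1,4,5,6}:4  {2,3,5,6}:4  {3,4,5,6}:6
  |U|=5: {0,1,4,5,6}:20  {0,2,3,5,6}:20  {0,3,4,5,6}:30  {1,3,4,5,6}:10  {2,3,4,5,6}:10
  start at 0(z): 20
  start at 1(c): 60
  start at 2(b): 60
sum over floor = 140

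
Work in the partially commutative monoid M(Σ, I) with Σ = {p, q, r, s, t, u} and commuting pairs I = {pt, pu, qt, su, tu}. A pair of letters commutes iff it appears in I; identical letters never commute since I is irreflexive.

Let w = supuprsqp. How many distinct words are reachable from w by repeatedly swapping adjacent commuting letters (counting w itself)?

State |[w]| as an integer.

10

0(s) covers ∅
1(u) covers ∅
2(p) covers 0:s
3(u) covers 1:u
4(p) covers 2:p
5(r) covers 3:u, 4:p
6(s) covers 5:r
7(q) covers 6:s
8(p) covers 7:q
floor of heap: 0:s, 1:u
completions by unplaced set U, small U first (add the entries for U minus each lowest piece of U):
  |U|=1: {8}:1
  |U|=2: {7,8}:1
  |U|=3: {6,7,8}:1
  |U|=4: {5,6,7,8}:1
  |U|=5: {3,5,6,7,8}:1  {4,5,6,7,8}:1
  |U|=6: {1,3,5,6,7,8}:1  {2,4,5,6,7,8}:1  {3,4,5,6,7,8}:2
  |U|=7: {0,2,4,5,6,7,8}:1  {1,3,4,5,6,7,8}:3  {2,3,4,5,6,7,8}:3
  start at 0(s): 6
  start at 1(u): 4
sum over floor = 10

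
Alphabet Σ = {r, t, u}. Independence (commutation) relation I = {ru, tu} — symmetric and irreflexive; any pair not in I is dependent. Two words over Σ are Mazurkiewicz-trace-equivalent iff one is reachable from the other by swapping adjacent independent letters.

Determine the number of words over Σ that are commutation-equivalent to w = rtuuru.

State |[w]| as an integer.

20

#0=r has no predecessor
#1=t depends on [0:r]
#2=u has no predecessor
#3=u depends on [2:u]
#4=r depends on [1:t]
#5=u depends on [3:u]
sources: [0:r, 2:u]
N(rest) = Σ N(rest − s) over sources s of rest; N(one piece) = 1:
  size 1 → [4]=1  [5]=1
  size 2 → [1,4]=1  [3,5]=1  [4,5]=2
  size 3 → [0,1,4]=1  [1,4,5]=3  [2,3,5]=1  [3,4,5]=3
  size 4 → [0,1,4,5]=4  [1,3,4,5]=6  [2,3,4,5]=4
  first=0(r) contributes 10
  first=2(u) contributes 10
|[w]| = 20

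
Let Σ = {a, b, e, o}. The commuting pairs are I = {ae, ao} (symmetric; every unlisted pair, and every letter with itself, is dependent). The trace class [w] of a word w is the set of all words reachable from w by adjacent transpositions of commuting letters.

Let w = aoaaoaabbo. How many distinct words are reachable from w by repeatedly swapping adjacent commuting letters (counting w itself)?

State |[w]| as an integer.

21

#0=a has no predecessor
#1=o has no predecessor
#2=a depends on [0:a]
#3=a depends on [2:a]
#4=o depends on [1:o]
#5=a depends on [3:a]
#6=a depends on [5:a]
#7=b depends on [4:o, 6:a]
#8=b depends on [7:b]
#9=o depends on [8:b]
sources: [0:a, 1:o]
N(rest) = Σ N(rest − s) over sources s of rest; N(one piece) = 1:
  size 1 → [9]=1
  size 2 → [8,9]=1
  size 3 → [7,8,9]=1
  size 4 → [4,7,8,9]=1  [6,7,8,9]=1
  size 5 → [1,4,7,8,9]=1  [4,6,7,8,9]=2  [5,6,7,8,9]=1
  size 6 → [1,4,6,7,8,9]=3  [3,5,6,7,8,9]=1  [4,5,6,7,8,9]=3
  size 7 → [1,4,5,6,7,8,9]=6  [2,3,5,6,7,8,9]=1  [3,4,5,6,7,8,9]=4
  size 8 → [0,2,3,5,6,7,8,9]=1  [1,3,4,5,6,7,8,9]=10  [2,3,4,5,6,7,8,9]=5
  first=0(a) contributes 15
  first=1(o) contributes 6
|[w]| = 21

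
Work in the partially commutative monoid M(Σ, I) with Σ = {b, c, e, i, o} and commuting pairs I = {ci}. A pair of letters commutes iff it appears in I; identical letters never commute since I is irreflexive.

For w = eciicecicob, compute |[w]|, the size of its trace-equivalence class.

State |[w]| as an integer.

18

piece 0:e — minimal
piece 1:c rests on {0:e}
piece 2:i rests on {0:e}
piece 3:i rests on {2:i}
piece 4:c rests on {1:c}
piece 5:e rests on {3:i, 4:c}
piece 6:c rests on {5:e}
piece 7:i rests on {5:e}
piece 8:c rests on {6:c}
piece 9:o rests on {7:i, 8:c}
piece 10:b rests on {9:o}
minimal pieces: {0:e}
ways to finish when only these pieces remain (= sum over removing one remaining piece with nothing left below it):
  1 left: {10}→1
  2 left: {9,10}→1
  3 left: {7,9,10}→1  {8,9,10}→1
  4 left: {6,8,9,10}→1  {7,8,9,10}→2
  5 left: {6,7,8,9,10}→3
  6 left: {5,6,7,8,9,10}→3
  7 left: {3,5,6,7,8,9,10}→3  {4,5,6,7,8,9,10}→3
  8 left: {1,4,5,6,7,8,9,10}→3  {2,3,5,6,7,8,9,10}→3  {3,4,5,6,7,8,9,10}→6
  9 left: {1,3,4,5,6,7,8,9,10}→9  {2,3,4,5,6,7,8,9,10}→9
  placing 0:e first → 18 extensions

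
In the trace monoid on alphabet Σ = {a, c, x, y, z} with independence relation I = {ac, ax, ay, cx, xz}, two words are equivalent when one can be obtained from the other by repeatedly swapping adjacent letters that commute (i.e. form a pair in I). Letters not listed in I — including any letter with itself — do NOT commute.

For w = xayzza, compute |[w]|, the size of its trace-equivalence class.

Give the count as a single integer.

3

#0=x has no predecessor
#1=a has no predecessor
#2=y depends on [0:x]
#3=z depends on [1:a, 2:y]
#4=z depends on [3:z]
#5=a depends on [4:z]
sources: [0:x, 1:a]
N(rest) = Σ N(rest − s) over sources s of rest; N(one piece) = 1:
  size 1 → [5]=1
  size 2 → [4,5]=1
  size 3 → [3,4,5]=1
  size 4 → [1,3,4,5]=1  [2,3,4,5]=1
  first=0(x) contributes 2
  first=1(a) contributes 1
|[w]| = 3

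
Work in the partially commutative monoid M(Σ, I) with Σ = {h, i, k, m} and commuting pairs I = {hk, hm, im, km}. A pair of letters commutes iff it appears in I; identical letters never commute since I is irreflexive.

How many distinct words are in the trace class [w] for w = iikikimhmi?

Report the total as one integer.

0(i) covers ∅
1(i) covers 0:i
2(k) covers 1:i
3(i) covers 2:k
4(k) covers 3:i
5(i) covers 4:k
6(m) covers ∅
7(h) covers 5:i
8(m) covers 6:m
9(i) covers 7:h
floor of heap: 0:i, 6:m
completions by unplaced set U, small U first (add the entries for U minus each lowest piece of U):
  |U|=1: {8}:1  {9}:1
  |U|=2: {6,8}:1  {7,9}:1  {8,9}:2
  |U|=3: {5,7,9}:1  {6,8,9}:3  {7,8,9}:3
  |U|=4: {4,5,7,9}:1  {5,7,8,9}:4  {6,7,8,9}:6
  |U|=5: {3,4,5,7,9}:1  {4,5,7,8,9}:5  {5,6,7,8,9}:10
  |U|=6: {2,3,4,5,7,9}:1  {3,4,5,7,8,9}:6  {4,5,6,7,8,9}:15
  |U|=7: {1,2,3,4,5,7,9}:1  {2,3,4,5,7,8,9}:7  {3,4,5,6,7,8,9}:21
  |U|=8: {0,1,2,3,4,5,7,9}:1  {1,2,3,4,5,7,8,9}:8  {2,3,4,5,6,7,8,9}:28
  start at 0(i): 36
  start at 6(m): 9
sum over floor = 45

45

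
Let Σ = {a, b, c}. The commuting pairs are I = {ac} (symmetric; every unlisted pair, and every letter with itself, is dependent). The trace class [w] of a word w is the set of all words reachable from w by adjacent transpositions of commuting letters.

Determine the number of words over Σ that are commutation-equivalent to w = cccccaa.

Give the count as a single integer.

21

piece 0:c — minimal
piece 1:c rests on {0:c}
piece 2:c rests on {1:c}
piece 3:c rests on {2:c}
piece 4:c rests on {3:c}
piece 5:a — minimal
piece 6:a rests on {5:a}
minimal pieces: {0:c, 5:a}
ways to finish when only these pieces remain (= sum over removing one remaining piece with nothing left below it):
  1 left: {4}→1  {6}→1
  2 left: {3,4}→1  {4,6}→2  {5,6}→1
  3 left: {2,3,4}→1  {3,4,6}→3  {4,5,6}→3
  4 left: {1,2,3,4}→1  {2,3,4,6}→4  {3,4,5,6}→6
  5 left: {0,1,2,3,4}→1  {1,2,3,4,6}→5  {2,3,4,5,6}→10
  placing 0:c first → 15 extensions
  placing 5:a first → 6 extensions
total linear extensions = 21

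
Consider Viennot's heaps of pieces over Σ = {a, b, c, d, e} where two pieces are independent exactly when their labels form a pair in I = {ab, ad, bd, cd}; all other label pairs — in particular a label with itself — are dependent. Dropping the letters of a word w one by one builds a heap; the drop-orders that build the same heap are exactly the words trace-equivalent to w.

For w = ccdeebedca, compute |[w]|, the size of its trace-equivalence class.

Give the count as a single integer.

piece 0:c — minimal
piece 1:c rests on {0:c}
piece 2:d — minimal
piece 3:e rests on {1:c, 2:d}
piece 4:e rests on {3:e}
piece 5:b rests on {4:e}
piece 6:e rests on {5:b}
piece 7:d rests on {6:e}
piece 8:c rests on {6:e}
piece 9:a rests on {8:c}
minimal pieces: {0:c, 2:d}
ways to finish when only these pieces remain (= sum over removing one remaining piece with nothing left below it):
  1 left: {7}→1  {9}→1
  2 left: {7,9}→2  {8,9}→1
  3 left: {7,8,9}→3
  4 left: {6,7,8,9}→3
  5 left: {5,6,7,8,9}→3
  6 left: {4,5,6,7,8,9}→3
  7 left: {3,4,5,6,7,8,9}→3
  8 left: {1,3,4,5,6,7,8,9}→3  {2,3,4,5,6,7,8,9}→3
  placing 0:c first → 6 extensions
  placing 2:d first → 3 extensions
total linear extensions = 9

9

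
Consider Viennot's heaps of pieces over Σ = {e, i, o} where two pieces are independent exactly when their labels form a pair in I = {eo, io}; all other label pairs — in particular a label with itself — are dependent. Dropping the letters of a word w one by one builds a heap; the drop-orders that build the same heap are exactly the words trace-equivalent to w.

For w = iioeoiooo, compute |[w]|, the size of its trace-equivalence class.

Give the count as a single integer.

126

drop 0:i onto floor
drop 1:i onto {0:i}
drop 2:o onto floor
drop 3:e onto {1:i}
drop 4:o onto {2:o}
drop 5:i onto {3:e}
drop 6:o onto {4:o}
drop 7:o onto {6:o}
drop 8:o onto {7:o}
ground layer = {0:i, 2:o}
drop-orders for the pieces not yet dropped (sum over which currently-grounded one goes next):
  1 to go: {5} 1  {8} 1
  2 to go: {3,5} 1  {5,8} 2  {7,8} 1
  3 to go: {1,3,5} 1  {3,5,8} 3  {5,7,8} 3  {6,7,8} 1
  4 to go: {0,1,3,5} 1  {1,3,5,8} 4  {3,5,7,8} 6  {4,6,7,8} 1  {5,6,7,8} 4
  5 to go: {0,1,3,5,8} 5  {1,3,5,7,8} 10  {2,4,6,7,8} 1  {3,5,6,7,8} 10  {4,5,6,7,8} 5
  6 to go: {0,1,3,5,7,8} 15  {1,3,5,6,7,8} 20  {2,4,5,6,7,8} 6  {3,4,5,6,7,8} 15
  7 to go: {0,1,3,5,6,7,8} 35  {1,3,4,5,6,7,8} 35  {2,3,4,5,6,7,8} 21
  if 0:i drops first: 56 orders
  if 2:o drops first: 70 orders
heap linearizations: 126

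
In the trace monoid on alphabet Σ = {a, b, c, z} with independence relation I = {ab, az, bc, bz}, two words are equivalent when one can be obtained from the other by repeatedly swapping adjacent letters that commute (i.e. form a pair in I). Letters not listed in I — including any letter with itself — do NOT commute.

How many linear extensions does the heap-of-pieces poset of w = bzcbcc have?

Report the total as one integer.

15

piece 0:b — minimal
piece 1:z — minimal
piece 2:c rests on {1:z}
piece 3:b rests on {0:b}
piece 4:c rests on {2:c}
piece 5:c rests on {4:c}
minimal pieces: {0:b, 1:z}
ways to finish when only these pieces remain (= sum over removing one remaining piece with nothing left below it):
  1 left: {3}→1  {5}→1
  2 left: {0,3}→1  {3,5}→2  {4,5}→1
  3 left: {0,3,5}→3  {2,4,5}→1  {3,4,5}→3
  4 left: {0,3,4,5}→6  {1,2,4,5}→1  {2,3,4,5}→4
  placing 0:b first → 5 extensions
  placing 1:z first → 10 extensions
total linear extensions = 15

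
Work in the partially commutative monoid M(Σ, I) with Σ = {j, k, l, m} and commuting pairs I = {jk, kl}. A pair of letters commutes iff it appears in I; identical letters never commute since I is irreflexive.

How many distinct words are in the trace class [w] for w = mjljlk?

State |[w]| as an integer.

5

0(m) covers ∅
1(j) covers 0:m
2(l) covers 1:j
3(j) covers 2:l
4(l) covers 3:j
5(k) covers 0:m
floor of heap: 0:m
completions by unplaced set U, small U first (add the entries for U minus each lowest piece of U):
  |U|=1: {4}:1  {5}:1
  |U|=2: {3,4}:1  {4,5}:2
  |U|=3: {2,3,4}:1  {3,4,5}:3
  |U|=4: {1,2,3,4}:1  {2,3,4,5}:4
  start at 0(m): 5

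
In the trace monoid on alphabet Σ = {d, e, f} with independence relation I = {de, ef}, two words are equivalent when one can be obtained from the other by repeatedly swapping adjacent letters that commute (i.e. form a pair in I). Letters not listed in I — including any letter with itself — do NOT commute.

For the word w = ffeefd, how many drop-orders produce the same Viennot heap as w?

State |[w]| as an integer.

#0=f has no predecessor
#1=f depends on [0:f]
#2=e has no predecessor
#3=e depends on [2:e]
#4=f depends on [1:f]
#5=d depends on [4:f]
sources: [0:f, 2:e]
N(rest) = Σ N(rest − s) over sources s of rest; N(one piece) = 1:
  size 1 → [3]=1  [5]=1
  size 2 → [2,3]=1  [3,5]=2  [4,5]=1
  size 3 → [1,4,5]=1  [2,3,5]=3  [3,4,5]=3
  size 4 → [0,1,4,5]=1  [1,3,4,5]=4  [2,3,4,5]=6
  first=0(f) contributes 10
  first=2(e) contributes 5
|[w]| = 15

15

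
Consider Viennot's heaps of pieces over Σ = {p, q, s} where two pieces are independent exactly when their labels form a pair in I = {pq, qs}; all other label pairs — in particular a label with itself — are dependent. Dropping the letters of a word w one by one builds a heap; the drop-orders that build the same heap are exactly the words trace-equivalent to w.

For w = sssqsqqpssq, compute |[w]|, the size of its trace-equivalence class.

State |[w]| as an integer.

0(s) covers ∅
1(s) covers 0:s
2(s) covers 1:s
3(q) covers ∅
4(s) covers 2:s
5(q) covers 3:q
6(q) covers 5:q
7(p) covers 4:s
8(s) covers 7:p
9(s) covers 8:s
10(q) covers 6:q
floor of heap: 0:s, 3:q
completions by unplaced set U, small U first (add the entries for U minus each lowest piece of U):
  |U|=1: {9}:1  {10}:1
  |U|=2: {6,10}:1  {8,9}:1  {9,10}:2
  |U|=3: {5,6,10}:1  {6,9,10}:3  {7,8,9}:1  {8,9,10}:3
  |U|=4: {3,5,6,10}:1  {4,7,8,9}:1  {5,6,9,10}:4  {6,8,9,10}:6  {7,8,9,10}:4
  |U|=5: {2,4,7,8,9}:1  {3,5,6,9,10}:5  {4,7,8,9,10}:5  {5,6,8,9,10}:10  {6,7,8,9,10}:10
  |U|=6: {1,2,4,7,8,9}:1  {2,4,7,8,9,10}:6  {3,5,6,8,9,10}:15  {4,6,7,8,9,10}:15  {5,6,7,8,9,10}:20
  |U|=7: {0,1,2,4,7,8,9}:1  {1,2,4,7,8,9,10}:7  {2,4,6,7,8,9,10}:21  {3,5,6,7,8,9,10}:35  {4,5,6,7,8,9,10}:35
  |U|=8: {0,1,2,4,7,8,9,10}:8  {1,2,4,6,7,8,9,10}:28  {2,4,5,6,7,8,9,10}:56  {3,4,5,6,7,8,9,10}:70
  |U|=9: {0,1,2,4,6,7,8,9,10}:36  {1,2,4,5,6,7,8,9,10}:84  {2,3,4,5,6,7,8,9,10}:126
  start at 0(s): 210
  start at 3(q): 120
sum over floor = 330

330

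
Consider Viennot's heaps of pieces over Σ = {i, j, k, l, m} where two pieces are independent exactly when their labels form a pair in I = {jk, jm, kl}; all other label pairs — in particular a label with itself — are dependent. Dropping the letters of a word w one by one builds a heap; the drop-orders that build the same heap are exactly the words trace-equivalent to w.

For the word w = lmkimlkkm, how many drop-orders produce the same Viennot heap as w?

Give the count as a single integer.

3

#0=l has no predecessor
#1=m depends on [0:l]
#2=k depends on [1:m]
#3=i depends on [2:k]
#4=m depends on [3:i]
#5=l depends on [4:m]
#6=k depends on [4:m]
#7=k depends on [6:k]
#8=m depends on [5:l, 7:k]
sources: [0:l]
N(rest) = Σ N(rest − s) over sources s of rest; N(one piece) = 1:
  size 1 → [8]=1
  size 2 → [5,8]=1  [7,8]=1
  size 3 → [5,7,8]=2  [6,7,8]=1
  size 4 → [5,6,7,8]=3
  size 5 → [4,5,6,7,8]=3
  size 6 → [3,4,5,6,7,8]=3
  size 7 → [2,3,4,5,6,7,8]=3
  first=0(l) contributes 3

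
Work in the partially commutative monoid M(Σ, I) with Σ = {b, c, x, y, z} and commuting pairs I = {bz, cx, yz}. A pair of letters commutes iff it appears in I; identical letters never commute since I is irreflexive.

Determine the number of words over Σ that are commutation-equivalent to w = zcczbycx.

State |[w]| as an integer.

6

drop 0:z onto floor
drop 1:c onto {0:z}
drop 2:c onto {1:c}
drop 3:z onto {2:c}
drop 4:b onto {2:c}
drop 5:y onto {4:b}
drop 6:c onto {3:z, 5:y}
drop 7:x onto {3:z, 5:y}
ground layer = {0:z}
drop-orders for the pieces not yet dropped (sum over which currently-grounded one goes next):
  1 to go: {6} 1  {7} 1
  2 to go: {6,7} 2
  3 to go: {3,6,7} 2  {5,6,7} 2
  4 to go: {3,5,6,7} 4  {4,5,6,7} 2
  5 to go: {3,4,5,6,7} 6
  6 to go: {2,3,4,5,6,7} 6
  if 0:z drops first: 6 orders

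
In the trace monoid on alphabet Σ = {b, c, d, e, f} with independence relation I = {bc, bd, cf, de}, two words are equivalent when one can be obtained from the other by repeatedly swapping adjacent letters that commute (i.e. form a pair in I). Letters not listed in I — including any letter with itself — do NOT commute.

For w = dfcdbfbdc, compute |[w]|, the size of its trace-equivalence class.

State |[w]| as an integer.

#0=d has no predecessor
#1=f depends on [0:d]
#2=c depends on [0:d]
#3=d depends on [1:f, 2:c]
#4=b depends on [1:f]
#5=f depends on [3:d, 4:b]
#6=b depends on [5:f]
#7=d depends on [5:f]
#8=c depends on [7:d]
sources: [0:d]
N(rest) = Σ N(rest − s) over sources s of rest; N(one piece) = 1:
  size 1 → [6]=1  [8]=1
  size 2 → [6,8]=2  [7,8]=1
  size 3 → [6,7,8]=3
  size 4 → [5,6,7,8]=3
  size 5 → [3,5,6,7,8]=3  [4,5,6,7,8]=3
  size 6 → [2,3,5,6,7,8]=3  [3,4,5,6,7,8]=6
  size 7 → [1,3,4,5,6,7,8]=6  [2,3,4,5,6,7,8]=9
  first=0(d) contributes 15

15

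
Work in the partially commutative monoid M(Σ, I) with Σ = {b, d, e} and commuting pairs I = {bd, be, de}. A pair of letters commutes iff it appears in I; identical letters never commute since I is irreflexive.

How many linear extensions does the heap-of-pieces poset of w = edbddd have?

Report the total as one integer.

#0=e has no predecessor
#1=d has no predecessor
#2=b has no predecessor
#3=d depends on [1:d]
#4=d depends on [3:d]
#5=d depends on [4:d]
sources: [0:e, 1:d, 2:b]
N(rest) = Σ N(rest − s) over sources s of rest; N(one piece) = 1:
  size 1 → [0]=1  [2]=1  [5]=1
  size 2 → [0,2]=2  [0,5]=2  [2,5]=2  [4,5]=1
  size 3 → [0,2,5]=6  [0,4,5]=3  [2,4,5]=3  [3,4,5]=1
  size 4 → [0,2,4,5]=12  [0,3,4,5]=4  [1,3,4,5]=1  [2,3,4,5]=4
  first=0(e) contributes 5
  first=1(d) contributes 20
  first=2(b) contributes 5
|[w]| = 30

30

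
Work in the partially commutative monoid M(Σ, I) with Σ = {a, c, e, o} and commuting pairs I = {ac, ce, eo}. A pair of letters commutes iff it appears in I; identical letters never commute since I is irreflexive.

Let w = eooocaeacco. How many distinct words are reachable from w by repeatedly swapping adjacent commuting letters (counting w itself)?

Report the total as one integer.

95

piece 0:e — minimal
piece 1:o — minimal
piece 2:o rests on {1:o}
piece 3:o rests on {2:o}
piece 4:c rests on {3:o}
piece 5:a rests on {0:e, 3:o}
piece 6:e rests on {5:a}
piece 7:a rests on {6:e}
piece 8:c rests on {4:c}
piece 9:c rests on {8:c}
piece 10:o rests on {7:a, 9:c}
minimal pieces: {0:e, 1:o}
ways to finish when only these pieces remain (= sum over removing one remaining piece with nothing left below it):
  1 left: {10}→1
  2 left: {7,10}→1  {9,10}→1
  3 left: {6,7,10}→1  {7,9,10}→2  {8,9,10}→1
  4 left: {4,8,9,10}→1  {5,6,7,10}→1  {6,7,9,10}→3  {7,8,9,10}→3
  5 left: {0,5,6,7,10}→1  {4,7,8,9,10}→4  {5,6,7,9,10}→4  {6,7,8,9,10}→6
  6 left: {0,5,6,7,9,10}→5  {4,6,7,8,9,10}→10  {5,6,7,8,9,10}→10
  7 left: {0,5,6,7,8,9,10}→15  {4,5,6,7,8,9,10}→20
  8 left: {0,4,5,6,7,8,9,10}→35  {3,4,5,6,7,8,9,10}→20
  9 left: {0,3,4,5,6,7,8,9,10}→55  {2,3,4,5,6,7,8,9,10}→20
  placing 0:e first → 20 extensions
  placing 1:o first → 75 extensions
total linear extensions = 95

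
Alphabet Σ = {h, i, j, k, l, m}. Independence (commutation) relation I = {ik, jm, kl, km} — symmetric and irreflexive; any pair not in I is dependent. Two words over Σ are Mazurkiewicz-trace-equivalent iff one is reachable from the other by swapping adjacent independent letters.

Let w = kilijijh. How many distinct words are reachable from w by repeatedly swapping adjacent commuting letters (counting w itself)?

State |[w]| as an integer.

#0=k has no predecessor
#1=i has no predecessor
#2=l depends on [1:i]
#3=i depends on [2:l]
#4=j depends on [0:k, 3:i]
#5=i depends on [4:j]
#6=j depends on [5:i]
#7=h depends on [6:j]
sources: [0:k, 1:i]
N(rest) = Σ N(rest − s) over sources s of rest; N(one piece) = 1:
  size 1 → [7]=1
  size 2 → [6,7]=1
  size 3 → [5,6,7]=1
  size 4 → [4,5,6,7]=1
  size 5 → [0,4,5,6,7]=1  [3,4,5,6,7]=1
  size 6 → [0,3,4,5,6,7]=2  [2,3,4,5,6,7]=1
  first=0(k) contributes 1
  first=1(i) contributes 3
|[w]| = 4

4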